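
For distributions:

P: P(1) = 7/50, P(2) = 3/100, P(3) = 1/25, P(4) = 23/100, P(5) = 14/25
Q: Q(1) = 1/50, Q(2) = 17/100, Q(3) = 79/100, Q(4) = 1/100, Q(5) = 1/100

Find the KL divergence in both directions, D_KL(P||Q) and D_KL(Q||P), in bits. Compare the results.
D_KL(P||Q) = 4.4383 bits, D_KL(Q||P) = 3.6660 bits. D_KL(P||Q) is larger than D_KL(Q||P) by 0.7723 bits; the two directions differ.

D_KL(P||Q) = Σ P(x) log₂(P(x)/Q(x))

Computing term by term:
  P(1)·log₂(P(1)/Q(1)) = (7/50)·log₂((7/50)/(1/50)) = 0.39303
  P(2)·log₂(P(2)/Q(2)) = (3/100)·log₂((3/100)/(17/100)) = -0.07508
  P(3)·log₂(P(3)/Q(3)) = (1/25)·log₂((1/25)/(79/100)) = -0.17215
  P(4)·log₂(P(4)/Q(4)) = (23/100)·log₂((23/100)/(1/100)) = 1.04042
  P(5)·log₂(P(5)/Q(5)) = (14/25)·log₂((14/25)/(1/100)) = 3.25212

D_KL(P||Q) = 0.39303 - 0.07508 - 0.17215 + 1.04042 + 3.25212 = 4.43834 ≈ 4.4383 bits

D_KL(Q||P) = Σ Q(x) log₂(Q(x)/P(x))

Computing term by term:
  Q(1)·log₂(Q(1)/P(1)) = (1/50)·log₂((1/50)/(7/50)) = -0.05615
  Q(2)·log₂(Q(2)/P(2)) = (17/100)·log₂((17/100)/(3/100)) = 0.42543
  Q(3)·log₂(Q(3)/P(3)) = (79/100)·log₂((79/100)/(1/25)) = 3.39999
  Q(4)·log₂(Q(4)/P(4)) = (1/100)·log₂((1/100)/(23/100)) = -0.04524
  Q(5)·log₂(Q(5)/P(5)) = (1/100)·log₂((1/100)/(14/25)) = -0.05807

D_KL(Q||P) = -0.05615 + 0.42543 + 3.39999 - 0.04524 - 0.05807 = 3.66596 ≈ 3.6660 bits

These are NOT equal (difference: 0.7723 bits). KL divergence is asymmetric: D_KL(P||Q) ≠ D_KL(Q||P) in general.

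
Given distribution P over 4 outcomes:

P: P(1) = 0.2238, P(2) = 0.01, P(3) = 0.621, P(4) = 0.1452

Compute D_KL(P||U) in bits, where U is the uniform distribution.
0.6192 bits

U(i) = 1/4 for all i

D_KL(P||U) = Σ P(x) log₂(P(x) / (1/4))
           = Σ P(x) log₂(P(x)) + log₂(4)
           = log₂(4) - H(P)

H(P) = -Σ P(x) log₂(P(x)):
  -P(1)·log₂(P(1)) = -(0.2238)·log₂(0.2238) = 0.48334
  -P(2)·log₂(P(2)) = -(0.01)·log₂(0.01) = 0.06644
  -P(3)·log₂(P(3)) = -(0.621)·log₂(0.621) = 0.42683
  -P(4)·log₂(P(4)) = -(0.1452)·log₂(0.1452) = 0.40422
H(P) = 0.48334 + 0.06644 + 0.42683 + 0.40422 = 1.38083 bits

log₂(4) = 2.00000 bits

D_KL(P||U) = 2.00000 - 1.38083 = 0.61917 ≈ 0.6192 bits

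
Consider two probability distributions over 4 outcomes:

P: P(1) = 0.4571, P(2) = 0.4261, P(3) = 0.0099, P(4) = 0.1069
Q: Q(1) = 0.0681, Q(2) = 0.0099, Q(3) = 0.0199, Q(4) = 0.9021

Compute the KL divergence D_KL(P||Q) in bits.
3.2294 bits

D_KL(P||Q) = Σ P(x) log₂(P(x)/Q(x))

Computing term by term:
  P(1)·log₂(P(1)/Q(1)) = 0.4571·log₂(0.4571/0.0681) = 1.25555
  P(2)·log₂(P(2)/Q(2)) = 0.4261·log₂(0.4261/0.0099) = 2.31271
  P(3)·log₂(P(3)/Q(3)) = 0.0099·log₂(0.0099/0.0199) = -0.00997
  P(4)·log₂(P(4)/Q(4)) = 0.1069·log₂(0.1069/0.9021) = -0.32893

D_KL(P||Q) = 1.25555 + 2.31271 - 0.00997 - 0.32893 = 3.22936 ≈ 3.2294 bits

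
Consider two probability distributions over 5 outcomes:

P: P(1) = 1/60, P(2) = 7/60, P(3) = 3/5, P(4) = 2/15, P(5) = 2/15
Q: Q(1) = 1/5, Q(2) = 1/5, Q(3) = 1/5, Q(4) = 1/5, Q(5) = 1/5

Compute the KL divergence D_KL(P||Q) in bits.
0.6445 bits

D_KL(P||Q) = Σ P(x) log₂(P(x)/Q(x))

Computing term by term:
  P(1)·log₂(P(1)/Q(1)) = (1/60)·log₂((1/60)/(1/5)) = -0.05975
  P(2)·log₂(P(2)/Q(2)) = (7/60)·log₂((7/60)/(1/5)) = -0.09072
  P(3)·log₂(P(3)/Q(3)) = (3/5)·log₂((3/5)/(1/5)) = 0.95098
  P(4)·log₂(P(4)/Q(4)) = (2/15)·log₂((2/15)/(1/5)) = -0.07800
  P(5)·log₂(P(5)/Q(5)) = (2/15)·log₂((2/15)/(1/5)) = -0.07800

D_KL(P||Q) = -0.05975 - 0.09072 + 0.95098 - 0.07800 - 0.07800 = 0.64451 ≈ 0.6445 bits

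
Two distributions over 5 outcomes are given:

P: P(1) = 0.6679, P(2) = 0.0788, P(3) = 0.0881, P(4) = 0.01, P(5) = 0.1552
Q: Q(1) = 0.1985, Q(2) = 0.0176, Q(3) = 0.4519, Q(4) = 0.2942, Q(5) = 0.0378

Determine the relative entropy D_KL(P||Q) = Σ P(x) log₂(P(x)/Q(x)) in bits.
1.3992 bits

D_KL(P||Q) = Σ P(x) log₂(P(x)/Q(x))

Computing term by term:
  P(1)·log₂(P(1)/Q(1)) = 0.6679·log₂(0.6679/0.1985) = 1.16915
  P(2)·log₂(P(2)/Q(2)) = 0.0788·log₂(0.0788/0.0176) = 0.17041
  P(3)·log₂(P(3)/Q(3)) = 0.0881·log₂(0.0881/0.4519) = -0.20781
  P(4)·log₂(P(4)/Q(4)) = 0.01·log₂(0.01/0.2942) = -0.04879
  P(5)·log₂(P(5)/Q(5)) = 0.1552·log₂(0.1552/0.0378) = 0.31625

D_KL(P||Q) = 1.16915 + 0.17041 - 0.20781 - 0.04879 + 0.31625 = 1.39921 ≈ 1.3992 bits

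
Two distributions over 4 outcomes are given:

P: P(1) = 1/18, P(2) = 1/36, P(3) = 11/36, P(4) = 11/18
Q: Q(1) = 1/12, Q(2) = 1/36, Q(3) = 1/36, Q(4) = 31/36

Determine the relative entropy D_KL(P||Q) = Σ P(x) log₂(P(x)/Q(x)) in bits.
0.7222 bits

D_KL(P||Q) = Σ P(x) log₂(P(x)/Q(x))

Computing term by term:
  P(1)·log₂(P(1)/Q(1)) = (1/18)·log₂((1/18)/(1/12)) = -0.03250
  P(2)·log₂(P(2)/Q(2)) = (1/36)·log₂((1/36)/(1/36)) = 0.00000
  P(3)·log₂(P(3)/Q(3)) = (11/36)·log₂((11/36)/(1/36)) = 1.05705
  P(4)·log₂(P(4)/Q(4)) = (11/18)·log₂((11/18)/(31/36)) = -0.30236

D_KL(P||Q) = -0.03250 + 0.00000 + 1.05705 - 0.30236 = 0.72219 ≈ 0.7222 bits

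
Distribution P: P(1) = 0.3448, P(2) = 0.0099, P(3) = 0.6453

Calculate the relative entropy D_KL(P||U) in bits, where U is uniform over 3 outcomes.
0.5816 bits

U(i) = 1/3 for all i

D_KL(P||U) = Σ P(x) log₂(P(x) / (1/3))
           = Σ P(x) log₂(P(x)) + log₂(3)
           = log₂(3) - H(P)

H(P) = -Σ P(x) log₂(P(x)):
  -P(1)·log₂(P(1)) = -(0.3448)·log₂(0.3448) = 0.52967
  -P(2)·log₂(P(2)) = -(0.0099)·log₂(0.0099) = 0.06592
  -P(3)·log₂(P(3)) = -(0.6453)·log₂(0.6453) = 0.40780
H(P) = 0.52967 + 0.06592 + 0.40780 = 1.00339 bits

log₂(3) = 1.58496 bits

D_KL(P||U) = 1.58496 - 1.00339 = 0.58157 ≈ 0.5816 bits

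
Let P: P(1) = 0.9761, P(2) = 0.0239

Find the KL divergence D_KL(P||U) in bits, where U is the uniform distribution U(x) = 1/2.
0.8372 bits

U(i) = 1/2 for all i

D_KL(P||U) = Σ P(x) log₂(P(x) / (1/2))
           = Σ P(x) log₂(P(x)) + log₂(2)
           = log₂(2) - H(P)

H(P) = -Σ P(x) log₂(P(x)):
  -P(1)·log₂(P(1)) = -(0.9761)·log₂(0.9761) = 0.03407
  -P(2)·log₂(P(2)) = -(0.0239)·log₂(0.0239) = 0.12875
H(P) = 0.03407 + 0.12875 = 0.16282 bits

log₂(2) = 1.00000 bits

D_KL(P||U) = 1.00000 - 0.16282 = 0.83718 ≈ 0.8372 bits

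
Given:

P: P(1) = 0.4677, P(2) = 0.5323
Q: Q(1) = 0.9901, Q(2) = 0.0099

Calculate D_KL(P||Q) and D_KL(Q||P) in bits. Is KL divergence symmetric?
D_KL(P||Q) = 2.5540 bits, D_KL(Q||P) = 1.0144 bits. No, KL divergence is not symmetric.

D_KL(P||Q) = Σ P(x) log₂(P(x)/Q(x))

Computing term by term:
  P(1)·log₂(P(1)/Q(1)) = 0.4677·log₂(0.4677/0.9901) = -0.50605
  P(2)·log₂(P(2)/Q(2)) = 0.5323·log₂(0.5323/0.0099) = 3.06002

D_KL(P||Q) = -0.50605 + 3.06002 = 2.55397 ≈ 2.5540 bits

D_KL(Q||P) = Σ Q(x) log₂(Q(x)/P(x))

Computing term by term:
  Q(1)·log₂(Q(1)/P(1)) = 0.9901·log₂(0.9901/0.4677) = 1.07128
  Q(2)·log₂(Q(2)/P(2)) = 0.0099·log₂(0.0099/0.5323) = -0.05691

D_KL(Q||P) = 1.07128 - 0.05691 = 1.01437 ≈ 1.0144 bits

These are NOT equal (difference: 1.5396 bits). KL divergence is asymmetric: D_KL(P||Q) ≠ D_KL(Q||P) in general.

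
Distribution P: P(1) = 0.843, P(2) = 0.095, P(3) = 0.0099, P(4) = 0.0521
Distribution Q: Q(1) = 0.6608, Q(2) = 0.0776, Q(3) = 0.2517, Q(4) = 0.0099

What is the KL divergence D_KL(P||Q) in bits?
0.4025 bits

D_KL(P||Q) = Σ P(x) log₂(P(x)/Q(x))

Computing term by term:
  P(1)·log₂(P(1)/Q(1)) = 0.843·log₂(0.843/0.6608) = 0.29616
  P(2)·log₂(P(2)/Q(2)) = 0.095·log₂(0.095/0.0776) = 0.02773
  P(3)·log₂(P(3)/Q(3)) = 0.0099·log₂(0.0099/0.2517) = -0.04621
  P(4)·log₂(P(4)/Q(4)) = 0.0521·log₂(0.0521/0.0099) = 0.12482

D_KL(P||Q) = 0.29616 + 0.02773 - 0.04621 + 0.12482 = 0.40250 ≈ 0.4025 bits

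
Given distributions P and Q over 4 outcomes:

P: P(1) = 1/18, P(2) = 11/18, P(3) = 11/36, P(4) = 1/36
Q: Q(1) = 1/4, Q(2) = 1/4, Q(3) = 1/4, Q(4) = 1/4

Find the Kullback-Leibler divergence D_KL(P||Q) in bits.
0.6679 bits

D_KL(P||Q) = Σ P(x) log₂(P(x)/Q(x))

Computing term by term:
  P(1)·log₂(P(1)/Q(1)) = (1/18)·log₂((1/18)/(1/4)) = -0.12055
  P(2)·log₂(P(2)/Q(2)) = (11/18)·log₂((11/18)/(1/4)) = 0.78803
  P(3)·log₂(P(3)/Q(3)) = (11/36)·log₂((11/36)/(1/4)) = 0.08846
  P(4)·log₂(P(4)/Q(4)) = (1/36)·log₂((1/36)/(1/4)) = -0.08805

D_KL(P||Q) = -0.12055 + 0.78803 + 0.08846 - 0.08805 = 0.66789 ≈ 0.6679 bits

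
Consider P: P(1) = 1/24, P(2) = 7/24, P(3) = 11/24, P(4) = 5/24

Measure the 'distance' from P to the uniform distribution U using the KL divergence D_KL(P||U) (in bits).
0.3032 bits

U(i) = 1/4 for all i

D_KL(P||U) = Σ P(x) log₂(P(x) / (1/4))
           = Σ P(x) log₂(P(x)) + log₂(4)
           = log₂(4) - H(P)

H(P) = -Σ P(x) log₂(P(x)):
  -P(1)·log₂(P(1)) = -(1/24)·log₂(1/24) = 0.19104
  -P(2)·log₂(P(2)) = -(7/24)·log₂(7/24) = 0.51847
  -P(3)·log₂(P(3)) = -(11/24)·log₂(11/24) = 0.51587
  -P(4)·log₂(P(4)) = -(5/24)·log₂(5/24) = 0.47147
H(P) = 0.19104 + 0.51847 + 0.51587 + 0.47147 = 1.69685 bits

log₂(4) = 2.00000 bits

D_KL(P||U) = 2.00000 - 1.69685 = 0.30315 ≈ 0.3032 bits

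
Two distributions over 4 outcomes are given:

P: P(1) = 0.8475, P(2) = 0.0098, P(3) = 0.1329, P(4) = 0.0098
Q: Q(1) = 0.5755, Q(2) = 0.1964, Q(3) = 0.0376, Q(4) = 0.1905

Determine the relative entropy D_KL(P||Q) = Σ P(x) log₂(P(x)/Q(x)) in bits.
0.6310 bits

D_KL(P||Q) = Σ P(x) log₂(P(x)/Q(x))

Computing term by term:
  P(1)·log₂(P(1)/Q(1)) = 0.8475·log₂(0.8475/0.5755) = 0.47324
  P(2)·log₂(P(2)/Q(2)) = 0.0098·log₂(0.0098/0.1964) = -0.04238
  P(3)·log₂(P(3)/Q(3)) = 0.1329·log₂(0.1329/0.0376) = 0.24208
  P(4)·log₂(P(4)/Q(4)) = 0.0098·log₂(0.0098/0.1905) = -0.04195

D_KL(P||Q) = 0.47324 - 0.04238 + 0.24208 - 0.04195 = 0.63099 ≈ 0.6310 bits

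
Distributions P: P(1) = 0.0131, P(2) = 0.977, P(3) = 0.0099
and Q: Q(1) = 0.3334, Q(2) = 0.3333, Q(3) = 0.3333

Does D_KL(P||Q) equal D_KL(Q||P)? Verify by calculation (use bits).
D_KL(P||Q) = 1.4045 bits, D_KL(Q||P) = 2.7306 bits. No — D_KL(P||Q) ≠ D_KL(Q||P) for this pair.

D_KL(P||Q) = Σ P(x) log₂(P(x)/Q(x))

Computing term by term:
  P(1)·log₂(P(1)/Q(1)) = 0.0131·log₂(0.0131/0.3334) = -0.06117
  P(2)·log₂(P(2)/Q(2)) = 0.977·log₂(0.977/0.3333) = 1.51585
  P(3)·log₂(P(3)/Q(3)) = 0.0099·log₂(0.0099/0.3333) = -0.05023

D_KL(P||Q) = -0.06117 + 1.51585 - 0.05023 = 1.40445 ≈ 1.4045 bits

D_KL(Q||P) = Σ Q(x) log₂(Q(x)/P(x))

Computing term by term:
  Q(1)·log₂(Q(1)/P(1)) = 0.3334·log₂(0.3334/0.0131) = 1.55685
  Q(2)·log₂(Q(2)/P(2)) = 0.3333·log₂(0.3333/0.977) = -0.51713
  Q(3)·log₂(Q(3)/P(3)) = 0.3333·log₂(0.3333/0.0099) = 1.69091

D_KL(Q||P) = 1.55685 - 0.51713 + 1.69091 = 2.73063 ≈ 2.7306 bits

These are NOT equal (difference: 1.3261 bits). KL divergence is asymmetric: D_KL(P||Q) ≠ D_KL(Q||P) in general.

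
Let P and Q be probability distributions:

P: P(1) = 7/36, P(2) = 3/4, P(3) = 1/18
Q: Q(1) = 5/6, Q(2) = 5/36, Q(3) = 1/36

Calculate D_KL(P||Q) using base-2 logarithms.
1.4720 bits

D_KL(P||Q) = Σ P(x) log₂(P(x)/Q(x))

Computing term by term:
  P(1)·log₂(P(1)/Q(1)) = (7/36)·log₂((7/36)/(5/6)) = -0.40824
  P(2)·log₂(P(2)/Q(2)) = (3/4)·log₂((3/4)/(5/36)) = 1.82472
  P(3)·log₂(P(3)/Q(3)) = (1/18)·log₂((1/18)/(1/36)) = 0.05556

D_KL(P||Q) = -0.40824 + 1.82472 + 0.05556 = 1.47204 ≈ 1.4720 bits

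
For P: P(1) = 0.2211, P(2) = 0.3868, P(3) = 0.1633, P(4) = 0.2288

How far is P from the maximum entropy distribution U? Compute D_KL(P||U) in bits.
0.0748 bits

U(i) = 1/4 for all i

D_KL(P||U) = Σ P(x) log₂(P(x) / (1/4))
           = Σ P(x) log₂(P(x)) + log₂(4)
           = log₂(4) - H(P)

H(P) = -Σ P(x) log₂(P(x)):
  -P(1)·log₂(P(1)) = -(0.2211)·log₂(0.2211) = 0.48139
  -P(2)·log₂(P(2)) = -(0.3868)·log₂(0.3868) = 0.53005
  -P(3)·log₂(P(3)) = -(0.1633)·log₂(0.1633) = 0.42693
  -P(4)·log₂(P(4)) = -(0.2288)·log₂(0.2288) = 0.48685
H(P) = 0.48139 + 0.53005 + 0.42693 + 0.48685 = 1.92522 bits

log₂(4) = 2.00000 bits

D_KL(P||U) = 2.00000 - 1.92522 = 0.07478 ≈ 0.0748 bits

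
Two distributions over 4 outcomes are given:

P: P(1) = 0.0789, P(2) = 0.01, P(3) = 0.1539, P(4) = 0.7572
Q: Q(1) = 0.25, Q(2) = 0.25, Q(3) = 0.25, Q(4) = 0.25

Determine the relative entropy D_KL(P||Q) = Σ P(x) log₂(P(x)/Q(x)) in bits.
0.9251 bits

D_KL(P||Q) = Σ P(x) log₂(P(x)/Q(x))

Computing term by term:
  P(1)·log₂(P(1)/Q(1)) = 0.0789·log₂(0.0789/0.25) = -0.13128
  P(2)·log₂(P(2)/Q(2)) = 0.01·log₂(0.01/0.25) = -0.04644
  P(3)·log₂(P(3)/Q(3)) = 0.1539·log₂(0.1539/0.25) = -0.10772
  P(4)·log₂(P(4)/Q(4)) = 0.7572·log₂(0.7572/0.25) = 1.21057

D_KL(P||Q) = -0.13128 - 0.04644 - 0.10772 + 1.21057 = 0.92513 ≈ 0.9251 bits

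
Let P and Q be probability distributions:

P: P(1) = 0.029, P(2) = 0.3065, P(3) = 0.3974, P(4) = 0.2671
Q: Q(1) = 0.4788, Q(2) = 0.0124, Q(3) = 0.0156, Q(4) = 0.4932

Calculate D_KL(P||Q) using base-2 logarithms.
2.9209 bits

D_KL(P||Q) = Σ P(x) log₂(P(x)/Q(x))

Computing term by term:
  P(1)·log₂(P(1)/Q(1)) = 0.029·log₂(0.029/0.4788) = -0.11731
  P(2)·log₂(P(2)/Q(2)) = 0.3065·log₂(0.3065/0.0124) = 1.41832
  P(3)·log₂(P(3)/Q(3)) = 0.3974·log₂(0.3974/0.0156) = 1.85625
  P(4)·log₂(P(4)/Q(4)) = 0.2671·log₂(0.2671/0.4932) = -0.23633

D_KL(P||Q) = -0.11731 + 1.41832 + 1.85625 - 0.23633 = 2.92093 ≈ 2.9209 bits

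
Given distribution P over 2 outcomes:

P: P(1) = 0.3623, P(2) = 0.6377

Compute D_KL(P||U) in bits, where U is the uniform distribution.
0.0554 bits

U(i) = 1/2 for all i

D_KL(P||U) = Σ P(x) log₂(P(x) / (1/2))
           = Σ P(x) log₂(P(x)) + log₂(2)
           = log₂(2) - H(P)

H(P) = -Σ P(x) log₂(P(x)):
  -P(1)·log₂(P(1)) = -(0.3623)·log₂(0.3623) = 0.53068
  -P(2)·log₂(P(2)) = -(0.6377)·log₂(0.6377) = 0.41390
H(P) = 0.53068 + 0.41390 = 0.94458 bits

log₂(2) = 1.00000 bits

D_KL(P||U) = 1.00000 - 0.94458 = 0.05542 ≈ 0.0554 bits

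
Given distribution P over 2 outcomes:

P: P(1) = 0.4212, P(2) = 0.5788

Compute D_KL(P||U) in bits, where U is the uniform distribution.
0.0180 bits

U(i) = 1/2 for all i

D_KL(P||U) = Σ P(x) log₂(P(x) / (1/2))
           = Σ P(x) log₂(P(x)) + log₂(2)
           = log₂(2) - H(P)

H(P) = -Σ P(x) log₂(P(x)):
  -P(1)·log₂(P(1)) = -(0.4212)·log₂(0.4212) = 0.52541
  -P(2)·log₂(P(2)) = -(0.5788)·log₂(0.5788) = 0.45659
H(P) = 0.52541 + 0.45659 = 0.98200 bits

log₂(2) = 1.00000 bits

D_KL(P||U) = 1.00000 - 0.98200 = 0.01800 ≈ 0.0180 bits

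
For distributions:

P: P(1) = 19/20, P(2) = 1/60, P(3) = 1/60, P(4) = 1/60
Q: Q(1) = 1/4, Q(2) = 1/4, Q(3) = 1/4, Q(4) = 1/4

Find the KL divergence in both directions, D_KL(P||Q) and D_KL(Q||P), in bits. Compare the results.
D_KL(P||Q) = 1.6344 bits, D_KL(Q||P) = 2.4487 bits. D_KL(Q||P) is larger than D_KL(P||Q) by 0.8143 bits; the two directions differ.

D_KL(P||Q) = Σ P(x) log₂(P(x)/Q(x))

Computing term by term:
  P(1)·log₂(P(1)/Q(1)) = (19/20)·log₂((19/20)/(1/4)) = 1.82970
  P(2)·log₂(P(2)/Q(2)) = (1/60)·log₂((1/60)/(1/4)) = -0.06511
  P(3)·log₂(P(3)/Q(3)) = (1/60)·log₂((1/60)/(1/4)) = -0.06511
  P(4)·log₂(P(4)/Q(4)) = (1/60)·log₂((1/60)/(1/4)) = -0.06511

D_KL(P||Q) = 1.82970 - 0.06511 - 0.06511 - 0.06511 = 1.63437 ≈ 1.6344 bits

D_KL(Q||P) = Σ Q(x) log₂(Q(x)/P(x))

Computing term by term:
  Q(1)·log₂(Q(1)/P(1)) = (1/4)·log₂((1/4)/(19/20)) = -0.48150
  Q(2)·log₂(Q(2)/P(2)) = (1/4)·log₂((1/4)/(1/60)) = 0.97672
  Q(3)·log₂(Q(3)/P(3)) = (1/4)·log₂((1/4)/(1/60)) = 0.97672
  Q(4)·log₂(Q(4)/P(4)) = (1/4)·log₂((1/4)/(1/60)) = 0.97672

D_KL(Q||P) = -0.48150 + 0.97672 + 0.97672 + 0.97672 = 2.44866 ≈ 2.4487 bits

These are NOT equal (difference: 0.8143 bits). KL divergence is asymmetric: D_KL(P||Q) ≠ D_KL(Q||P) in general.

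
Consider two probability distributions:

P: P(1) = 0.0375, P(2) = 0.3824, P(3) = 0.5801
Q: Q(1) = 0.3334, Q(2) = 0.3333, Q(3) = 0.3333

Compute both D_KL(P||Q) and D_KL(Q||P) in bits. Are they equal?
D_KL(P||Q) = 0.4214 bits, D_KL(Q||P) = 0.7184 bits. No, they are not equal.

D_KL(P||Q) = Σ P(x) log₂(P(x)/Q(x))

Computing term by term:
  P(1)·log₂(P(1)/Q(1)) = 0.0375·log₂(0.0375/0.3334) = -0.11821
  P(2)·log₂(P(2)/Q(2)) = 0.3824·log₂(0.3824/0.3333) = 0.07582
  P(3)·log₂(P(3)/Q(3)) = 0.5801·log₂(0.5801/0.3333) = 0.46378

D_KL(P||Q) = -0.11821 + 0.07582 + 0.46378 = 0.42139 ≈ 0.4214 bits

D_KL(Q||P) = Σ Q(x) log₂(Q(x)/P(x))

Computing term by term:
  Q(1)·log₂(Q(1)/P(1)) = 0.3334·log₂(0.3334/0.0375) = 1.05097
  Q(2)·log₂(Q(2)/P(2)) = 0.3333·log₂(0.3333/0.3824) = -0.06608
  Q(3)·log₂(Q(3)/P(3)) = 0.3333·log₂(0.3333/0.5801) = -0.26647

D_KL(Q||P) = 1.05097 - 0.06608 - 0.26647 = 0.71842 ≈ 0.7184 bits

These are NOT equal (difference: 0.2970 bits). KL divergence is asymmetric: D_KL(P||Q) ≠ D_KL(Q||P) in general.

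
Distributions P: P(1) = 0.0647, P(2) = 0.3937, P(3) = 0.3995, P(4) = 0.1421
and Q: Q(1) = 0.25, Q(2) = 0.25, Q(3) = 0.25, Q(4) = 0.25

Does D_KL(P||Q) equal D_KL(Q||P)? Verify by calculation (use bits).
D_KL(P||Q) = 0.2861 bits, D_KL(Q||P) = 0.3584 bits. No — D_KL(P||Q) ≠ D_KL(Q||P) for this pair.

D_KL(P||Q) = Σ P(x) log₂(P(x)/Q(x))

Computing term by term:
  P(1)·log₂(P(1)/Q(1)) = 0.0647·log₂(0.0647/0.25) = -0.12617
  P(2)·log₂(P(2)/Q(2)) = 0.3937·log₂(0.3937/0.25) = 0.25794
  P(3)·log₂(P(3)/Q(3)) = 0.3995·log₂(0.3995/0.25) = 0.27017
  P(4)·log₂(P(4)/Q(4)) = 0.1421·log₂(0.1421/0.25) = -0.11581

D_KL(P||Q) = -0.12617 + 0.25794 + 0.27017 - 0.11581 = 0.28613 ≈ 0.2861 bits

D_KL(Q||P) = Σ Q(x) log₂(Q(x)/P(x))

Computing term by term:
  Q(1)·log₂(Q(1)/P(1)) = 0.25·log₂(0.25/0.0647) = 0.48752
  Q(2)·log₂(Q(2)/P(2)) = 0.25·log₂(0.25/0.3937) = -0.16379
  Q(3)·log₂(Q(3)/P(3)) = 0.25·log₂(0.25/0.3995) = -0.16907
  Q(4)·log₂(Q(4)/P(4)) = 0.25·log₂(0.25/0.1421) = 0.20376

D_KL(Q||P) = 0.48752 - 0.16379 - 0.16907 + 0.20376 = 0.35842 ≈ 0.3584 bits

These are NOT equal (difference: 0.0723 bits). KL divergence is asymmetric: D_KL(P||Q) ≠ D_KL(Q||P) in general.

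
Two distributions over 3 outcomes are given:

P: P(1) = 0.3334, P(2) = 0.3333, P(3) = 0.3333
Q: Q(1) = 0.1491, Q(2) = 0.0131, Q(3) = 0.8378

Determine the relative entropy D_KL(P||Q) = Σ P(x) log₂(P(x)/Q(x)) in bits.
1.5001 bits

D_KL(P||Q) = Σ P(x) log₂(P(x)/Q(x))

Computing term by term:
  P(1)·log₂(P(1)/Q(1)) = 0.3334·log₂(0.3334/0.1491) = 0.38707
  P(2)·log₂(P(2)/Q(2)) = 0.3333·log₂(0.3333/0.0131) = 1.55624
  P(3)·log₂(P(3)/Q(3)) = 0.3333·log₂(0.3333/0.8378) = -0.44322

D_KL(P||Q) = 0.38707 + 1.55624 - 0.44322 = 1.50009 ≈ 1.5001 bits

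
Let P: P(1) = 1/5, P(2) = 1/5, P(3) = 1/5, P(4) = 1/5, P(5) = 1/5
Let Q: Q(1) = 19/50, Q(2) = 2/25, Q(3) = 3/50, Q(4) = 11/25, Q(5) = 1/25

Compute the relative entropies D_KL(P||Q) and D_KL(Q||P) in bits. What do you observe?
D_KL(P||Q) = 0.6635 bits, D_KL(Q||P) = 0.5495 bits. The two directions give different values (D_KL(P||Q) exceeds D_KL(Q||P) by 0.1140 bits): KL divergence is asymmetric.

D_KL(P||Q) = Σ P(x) log₂(P(x)/Q(x))

Computing term by term:
  P(1)·log₂(P(1)/Q(1)) = (1/5)·log₂((1/5)/(19/50)) = -0.18520
  P(2)·log₂(P(2)/Q(2)) = (1/5)·log₂((1/5)/(2/25)) = 0.26439
  P(3)·log₂(P(3)/Q(3)) = (1/5)·log₂((1/5)/(3/50)) = 0.34739
  P(4)·log₂(P(4)/Q(4)) = (1/5)·log₂((1/5)/(11/25)) = -0.22750
  P(5)·log₂(P(5)/Q(5)) = (1/5)·log₂((1/5)/(1/25)) = 0.46439

D_KL(P||Q) = -0.18520 + 0.26439 + 0.34739 - 0.22750 + 0.46439 = 0.66347 ≈ 0.6635 bits

D_KL(Q||P) = Σ Q(x) log₂(Q(x)/P(x))

Computing term by term:
  Q(1)·log₂(Q(1)/P(1)) = (19/50)·log₂((19/50)/(1/5)) = 0.35188
  Q(2)·log₂(Q(2)/P(2)) = (2/25)·log₂((2/25)/(1/5)) = -0.10575
  Q(3)·log₂(Q(3)/P(3)) = (3/50)·log₂((3/50)/(1/5)) = -0.10422
  Q(4)·log₂(Q(4)/P(4)) = (11/25)·log₂((11/25)/(1/5)) = 0.50050
  Q(5)·log₂(Q(5)/P(5)) = (1/25)·log₂((1/25)/(1/5)) = -0.09288

D_KL(Q||P) = 0.35188 - 0.10575 - 0.10422 + 0.50050 - 0.09288 = 0.54953 ≈ 0.5495 bits

These are NOT equal (difference: 0.1140 bits). KL divergence is asymmetric: D_KL(P||Q) ≠ D_KL(Q||P) in general.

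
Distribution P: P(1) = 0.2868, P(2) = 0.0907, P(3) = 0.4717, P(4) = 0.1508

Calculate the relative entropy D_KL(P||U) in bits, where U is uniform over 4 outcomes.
0.2462 bits

U(i) = 1/4 for all i

D_KL(P||U) = Σ P(x) log₂(P(x) / (1/4))
           = Σ P(x) log₂(P(x)) + log₂(4)
           = log₂(4) - H(P)

H(P) = -Σ P(x) log₂(P(x)):
  -P(1)·log₂(P(1)) = -(0.2868)·log₂(0.2868) = 0.51678
  -P(2)·log₂(P(2)) = -(0.0907)·log₂(0.0907) = 0.31407
  -P(3)·log₂(P(3)) = -(0.4717)·log₂(0.4717) = 0.51135
  -P(4)·log₂(P(4)) = -(0.1508)·log₂(0.1508) = 0.41158
H(P) = 0.51678 + 0.31407 + 0.51135 + 0.41158 = 1.75378 bits

log₂(4) = 2.00000 bits

D_KL(P||U) = 2.00000 - 1.75378 = 0.24622 ≈ 0.2462 bits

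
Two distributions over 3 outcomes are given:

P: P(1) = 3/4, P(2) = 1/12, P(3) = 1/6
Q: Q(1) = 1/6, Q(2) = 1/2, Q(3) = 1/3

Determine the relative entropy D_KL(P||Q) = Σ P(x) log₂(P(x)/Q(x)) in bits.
1.2454 bits

D_KL(P||Q) = Σ P(x) log₂(P(x)/Q(x))

Computing term by term:
  P(1)·log₂(P(1)/Q(1)) = (3/4)·log₂((3/4)/(1/6)) = 1.62744
  P(2)·log₂(P(2)/Q(2)) = (1/12)·log₂((1/12)/(1/2)) = -0.21541
  P(3)·log₂(P(3)/Q(3)) = (1/6)·log₂((1/6)/(1/3)) = -0.16667

D_KL(P||Q) = 1.62744 - 0.21541 - 0.16667 = 1.24536 ≈ 1.2454 bits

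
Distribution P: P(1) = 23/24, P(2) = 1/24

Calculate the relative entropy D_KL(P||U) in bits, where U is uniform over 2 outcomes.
0.7501 bits

U(i) = 1/2 for all i

D_KL(P||U) = Σ P(x) log₂(P(x) / (1/2))
           = Σ P(x) log₂(P(x)) + log₂(2)
           = log₂(2) - H(P)

H(P) = -Σ P(x) log₂(P(x)):
  -P(1)·log₂(P(1)) = -(23/24)·log₂(23/24) = 0.05884
  -P(2)·log₂(P(2)) = -(1/24)·log₂(1/24) = 0.19104
H(P) = 0.05884 + 0.19104 = 0.24988 bits

log₂(2) = 1.00000 bits

D_KL(P||U) = 1.00000 - 0.24988 = 0.75012 ≈ 0.7501 bits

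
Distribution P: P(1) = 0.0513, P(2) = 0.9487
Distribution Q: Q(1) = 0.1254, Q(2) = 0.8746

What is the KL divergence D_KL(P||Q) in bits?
0.0452 bits

D_KL(P||Q) = Σ P(x) log₂(P(x)/Q(x))

Computing term by term:
  P(1)·log₂(P(1)/Q(1)) = 0.0513·log₂(0.0513/0.1254) = -0.06615
  P(2)·log₂(P(2)/Q(2)) = 0.9487·log₂(0.9487/0.8746) = 0.11131

D_KL(P||Q) = -0.06615 + 0.11131 = 0.04516 ≈ 0.0452 bits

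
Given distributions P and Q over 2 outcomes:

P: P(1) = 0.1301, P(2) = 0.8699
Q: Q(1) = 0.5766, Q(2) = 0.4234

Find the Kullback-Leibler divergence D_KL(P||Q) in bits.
0.6242 bits

D_KL(P||Q) = Σ P(x) log₂(P(x)/Q(x))

Computing term by term:
  P(1)·log₂(P(1)/Q(1)) = 0.1301·log₂(0.1301/0.5766) = -0.27945
  P(2)·log₂(P(2)/Q(2)) = 0.8699·log₂(0.8699/0.4234) = 0.90368

D_KL(P||Q) = -0.27945 + 0.90368 = 0.62423 ≈ 0.6242 bits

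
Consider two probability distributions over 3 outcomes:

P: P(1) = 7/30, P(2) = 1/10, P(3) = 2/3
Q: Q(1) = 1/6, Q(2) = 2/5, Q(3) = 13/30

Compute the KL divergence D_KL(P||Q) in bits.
0.3276 bits

D_KL(P||Q) = Σ P(x) log₂(P(x)/Q(x))

Computing term by term:
  P(1)·log₂(P(1)/Q(1)) = (7/30)·log₂((7/30)/(1/6)) = 0.11327
  P(2)·log₂(P(2)/Q(2)) = (1/10)·log₂((1/10)/(2/5)) = -0.20000
  P(3)·log₂(P(3)/Q(3)) = (2/3)·log₂((2/3)/(13/30)) = 0.41433

D_KL(P||Q) = 0.11327 - 0.20000 + 0.41433 = 0.32760 ≈ 0.3276 bits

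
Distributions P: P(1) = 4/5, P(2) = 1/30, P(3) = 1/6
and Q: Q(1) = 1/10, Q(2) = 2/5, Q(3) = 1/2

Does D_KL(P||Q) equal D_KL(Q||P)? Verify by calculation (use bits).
D_KL(P||Q) = 2.0163 bits, D_KL(Q||P) = 1.9265 bits. No — D_KL(P||Q) ≠ D_KL(Q||P) for this pair.

D_KL(P||Q) = Σ P(x) log₂(P(x)/Q(x))

Computing term by term:
  P(1)·log₂(P(1)/Q(1)) = (4/5)·log₂((4/5)/(1/10)) = 2.40000
  P(2)·log₂(P(2)/Q(2)) = (1/30)·log₂((1/30)/(2/5)) = -0.11950
  P(3)·log₂(P(3)/Q(3)) = (1/6)·log₂((1/6)/(1/2)) = -0.26416

D_KL(P||Q) = 2.40000 - 0.11950 - 0.26416 = 2.01634 ≈ 2.0163 bits

D_KL(Q||P) = Σ Q(x) log₂(Q(x)/P(x))

Computing term by term:
  Q(1)·log₂(Q(1)/P(1)) = (1/10)·log₂((1/10)/(4/5)) = -0.30000
  Q(2)·log₂(Q(2)/P(2)) = (2/5)·log₂((2/5)/(1/30)) = 1.43399
  Q(3)·log₂(Q(3)/P(3)) = (1/2)·log₂((1/2)/(1/6)) = 0.79248

D_KL(Q||P) = -0.30000 + 1.43399 + 0.79248 = 1.92647 ≈ 1.9265 bits

These are NOT equal (difference: 0.0898 bits). KL divergence is asymmetric: D_KL(P||Q) ≠ D_KL(Q||P) in general.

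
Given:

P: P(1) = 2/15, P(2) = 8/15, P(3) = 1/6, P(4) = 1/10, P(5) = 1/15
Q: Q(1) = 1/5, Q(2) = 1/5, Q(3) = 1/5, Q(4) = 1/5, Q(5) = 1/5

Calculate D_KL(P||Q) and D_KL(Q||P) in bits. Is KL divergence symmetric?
D_KL(P||Q) = 0.4272 bits, D_KL(Q||P) = 0.4036 bits. No, KL divergence is not symmetric.

D_KL(P||Q) = Σ P(x) log₂(P(x)/Q(x))

Computing term by term:
  P(1)·log₂(P(1)/Q(1)) = (2/15)·log₂((2/15)/(1/5)) = -0.07800
  P(2)·log₂(P(2)/Q(2)) = (8/15)·log₂((8/15)/(1/5)) = 0.75469
  P(3)·log₂(P(3)/Q(3)) = (1/6)·log₂((1/6)/(1/5)) = -0.04384
  P(4)·log₂(P(4)/Q(4)) = (1/10)·log₂((1/10)/(1/5)) = -0.10000
  P(5)·log₂(P(5)/Q(5)) = (1/15)·log₂((1/15)/(1/5)) = -0.10566

D_KL(P||Q) = -0.07800 + 0.75469 - 0.04384 - 0.10000 - 0.10566 = 0.42719 ≈ 0.4272 bits

D_KL(Q||P) = Σ Q(x) log₂(Q(x)/P(x))

Computing term by term:
  Q(1)·log₂(Q(1)/P(1)) = (1/5)·log₂((1/5)/(2/15)) = 0.11699
  Q(2)·log₂(Q(2)/P(2)) = (1/5)·log₂((1/5)/(8/15)) = -0.28301
  Q(3)·log₂(Q(3)/P(3)) = (1/5)·log₂((1/5)/(1/6)) = 0.05261
  Q(4)·log₂(Q(4)/P(4)) = (1/5)·log₂((1/5)/(1/10)) = 0.20000
  Q(5)·log₂(Q(5)/P(5)) = (1/5)·log₂((1/5)/(1/15)) = 0.31699

D_KL(Q||P) = 0.11699 - 0.28301 + 0.05261 + 0.20000 + 0.31699 = 0.40358 ≈ 0.4036 bits

These are NOT equal (difference: 0.0236 bits). KL divergence is asymmetric: D_KL(P||Q) ≠ D_KL(Q||P) in general.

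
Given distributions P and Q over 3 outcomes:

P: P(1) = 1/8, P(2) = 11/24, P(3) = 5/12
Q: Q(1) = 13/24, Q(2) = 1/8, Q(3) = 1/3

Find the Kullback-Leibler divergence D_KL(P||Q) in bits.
0.7288 bits

D_KL(P||Q) = Σ P(x) log₂(P(x)/Q(x))

Computing term by term:
  P(1)·log₂(P(1)/Q(1)) = (1/8)·log₂((1/8)/(13/24)) = -0.26443
  P(2)·log₂(P(2)/Q(2)) = (11/24)·log₂((11/24)/(1/8)) = 0.85913
  P(3)·log₂(P(3)/Q(3)) = (5/12)·log₂((5/12)/(1/3)) = 0.13414

D_KL(P||Q) = -0.26443 + 0.85913 + 0.13414 = 0.72884 ≈ 0.7288 bits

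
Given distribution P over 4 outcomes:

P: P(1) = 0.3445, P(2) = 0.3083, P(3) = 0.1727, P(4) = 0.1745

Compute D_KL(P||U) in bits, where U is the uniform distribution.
0.0699 bits

U(i) = 1/4 for all i

D_KL(P||U) = Σ P(x) log₂(P(x) / (1/4))
           = Σ P(x) log₂(P(x)) + log₂(4)
           = log₂(4) - H(P)

H(P) = -Σ P(x) log₂(P(x)):
  -P(1)·log₂(P(1)) = -(0.3445)·log₂(0.3445) = 0.52964
  -P(2)·log₂(P(2)) = -(0.3083)·log₂(0.3083) = 0.52337
  -P(3)·log₂(P(3)) = -(0.1727)·log₂(0.1727) = 0.43756
  -P(4)·log₂(P(4)) = -(0.1745)·log₂(0.1745) = 0.43951
H(P) = 0.52964 + 0.52337 + 0.43756 + 0.43951 = 1.93008 bits

log₂(4) = 2.00000 bits

D_KL(P||U) = 2.00000 - 1.93008 = 0.06992 ≈ 0.0699 bits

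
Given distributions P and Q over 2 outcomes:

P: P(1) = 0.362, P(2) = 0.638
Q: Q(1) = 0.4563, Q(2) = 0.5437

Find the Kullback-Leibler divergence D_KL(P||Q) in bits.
0.0263 bits

D_KL(P||Q) = Σ P(x) log₂(P(x)/Q(x))

Computing term by term:
  P(1)·log₂(P(1)/Q(1)) = 0.362·log₂(0.362/0.4563) = -0.12091
  P(2)·log₂(P(2)/Q(2)) = 0.638·log₂(0.638/0.5437) = 0.14722

D_KL(P||Q) = -0.12091 + 0.14722 = 0.02631 ≈ 0.0263 bits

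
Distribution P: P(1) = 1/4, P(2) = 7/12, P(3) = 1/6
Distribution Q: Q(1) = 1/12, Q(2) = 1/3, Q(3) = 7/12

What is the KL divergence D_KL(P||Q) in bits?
0.5660 bits

D_KL(P||Q) = Σ P(x) log₂(P(x)/Q(x))

Computing term by term:
  P(1)·log₂(P(1)/Q(1)) = (1/4)·log₂((1/4)/(1/12)) = 0.39624
  P(2)·log₂(P(2)/Q(2)) = (7/12)·log₂((7/12)/(1/3)) = 0.47096
  P(3)·log₂(P(3)/Q(3)) = (1/6)·log₂((1/6)/(7/12)) = -0.30123

D_KL(P||Q) = 0.39624 + 0.47096 - 0.30123 = 0.56597 ≈ 0.5660 bits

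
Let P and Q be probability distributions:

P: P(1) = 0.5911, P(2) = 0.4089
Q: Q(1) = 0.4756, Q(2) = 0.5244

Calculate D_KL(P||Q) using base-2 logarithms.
0.0386 bits

D_KL(P||Q) = Σ P(x) log₂(P(x)/Q(x))

Computing term by term:
  P(1)·log₂(P(1)/Q(1)) = 0.5911·log₂(0.5911/0.4756) = 0.18540
  P(2)·log₂(P(2)/Q(2)) = 0.4089·log₂(0.4089/0.5244) = -0.14676

D_KL(P||Q) = 0.18540 - 0.14676 = 0.03864 ≈ 0.0386 bits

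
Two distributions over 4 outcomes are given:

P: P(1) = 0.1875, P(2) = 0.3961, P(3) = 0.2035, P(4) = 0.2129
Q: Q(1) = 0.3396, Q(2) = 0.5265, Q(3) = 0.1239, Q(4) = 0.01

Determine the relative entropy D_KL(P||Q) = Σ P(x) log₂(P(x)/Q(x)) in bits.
0.7617 bits

D_KL(P||Q) = Σ P(x) log₂(P(x)/Q(x))

Computing term by term:
  P(1)·log₂(P(1)/Q(1)) = 0.1875·log₂(0.1875/0.3396) = -0.16068
  P(2)·log₂(P(2)/Q(2)) = 0.3961·log₂(0.3961/0.5265) = -0.16263
  P(3)·log₂(P(3)/Q(3)) = 0.2035·log₂(0.2035/0.1239) = 0.14568
  P(4)·log₂(P(4)/Q(4)) = 0.2129·log₂(0.2129/0.01) = 0.93934

D_KL(P||Q) = -0.16068 - 0.16263 + 0.14568 + 0.93934 = 0.76171 ≈ 0.7617 bits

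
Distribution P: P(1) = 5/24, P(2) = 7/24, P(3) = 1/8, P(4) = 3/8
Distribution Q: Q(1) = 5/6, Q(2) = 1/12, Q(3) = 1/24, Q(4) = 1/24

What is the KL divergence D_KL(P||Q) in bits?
1.4973 bits

D_KL(P||Q) = Σ P(x) log₂(P(x)/Q(x))

Computing term by term:
  P(1)·log₂(P(1)/Q(1)) = (5/24)·log₂((5/24)/(5/6)) = -0.41667
  P(2)·log₂(P(2)/Q(2)) = (7/24)·log₂((7/24)/(1/12)) = 0.52715
  P(3)·log₂(P(3)/Q(3)) = (1/8)·log₂((1/8)/(1/24)) = 0.19812
  P(4)·log₂(P(4)/Q(4)) = (3/8)·log₂((3/8)/(1/24)) = 1.18872

D_KL(P||Q) = -0.41667 + 0.52715 + 0.19812 + 1.18872 = 1.49732 ≈ 1.4973 bits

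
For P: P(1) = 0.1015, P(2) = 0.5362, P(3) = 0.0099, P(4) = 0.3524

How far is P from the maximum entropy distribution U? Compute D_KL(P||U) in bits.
0.5867 bits

U(i) = 1/4 for all i

D_KL(P||U) = Σ P(x) log₂(P(x) / (1/4))
           = Σ P(x) log₂(P(x)) + log₂(4)
           = log₂(4) - H(P)

H(P) = -Σ P(x) log₂(P(x)):
  -P(1)·log₂(P(1)) = -(0.1015)·log₂(0.1015) = 0.33500
  -P(2)·log₂(P(2)) = -(0.5362)·log₂(0.5362) = 0.48213
  -P(3)·log₂(P(3)) = -(0.0099)·log₂(0.0099) = 0.06592
  -P(4)·log₂(P(4)) = -(0.3524)·log₂(0.3524) = 0.53026
H(P) = 0.33500 + 0.48213 + 0.06592 + 0.53026 = 1.41331 bits

log₂(4) = 2.00000 bits

D_KL(P||U) = 2.00000 - 1.41331 = 0.58669 ≈ 0.5867 bits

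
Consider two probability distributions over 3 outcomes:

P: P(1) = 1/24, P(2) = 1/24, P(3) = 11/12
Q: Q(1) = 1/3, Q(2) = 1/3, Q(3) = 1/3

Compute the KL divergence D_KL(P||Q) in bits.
1.0878 bits

D_KL(P||Q) = Σ P(x) log₂(P(x)/Q(x))

Computing term by term:
  P(1)·log₂(P(1)/Q(1)) = (1/24)·log₂((1/24)/(1/3)) = -0.12500
  P(2)·log₂(P(2)/Q(2)) = (1/24)·log₂((1/24)/(1/3)) = -0.12500
  P(3)·log₂(P(3)/Q(3)) = (11/12)·log₂((11/12)/(1/3)) = 1.33781

D_KL(P||Q) = -0.12500 - 0.12500 + 1.33781 = 1.08781 ≈ 1.0878 bits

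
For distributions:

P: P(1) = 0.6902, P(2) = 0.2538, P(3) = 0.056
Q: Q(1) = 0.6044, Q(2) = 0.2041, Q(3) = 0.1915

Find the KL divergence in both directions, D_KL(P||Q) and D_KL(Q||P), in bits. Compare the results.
D_KL(P||Q) = 0.1126 bits, D_KL(Q||P) = 0.1598 bits. D_KL(Q||P) is larger than D_KL(P||Q) by 0.0472 bits; the two directions differ.

D_KL(P||Q) = Σ P(x) log₂(P(x)/Q(x))

Computing term by term:
  P(1)·log₂(P(1)/Q(1)) = 0.6902·log₂(0.6902/0.6044) = 0.13218
  P(2)·log₂(P(2)/Q(2)) = 0.2538·log₂(0.2538/0.2041) = 0.07980
  P(3)·log₂(P(3)/Q(3)) = 0.056·log₂(0.056/0.1915) = -0.09934

D_KL(P||Q) = 0.13218 + 0.07980 - 0.09934 = 0.11264 ≈ 0.1126 bits

D_KL(Q||P) = Σ Q(x) log₂(Q(x)/P(x))

Computing term by term:
  Q(1)·log₂(Q(1)/P(1)) = 0.6044·log₂(0.6044/0.6902) = -0.11575
  Q(2)·log₂(Q(2)/P(2)) = 0.2041·log₂(0.2041/0.2538) = -0.06417
  Q(3)·log₂(Q(3)/P(3)) = 0.1915·log₂(0.1915/0.056) = 0.33969

D_KL(Q||P) = -0.11575 - 0.06417 + 0.33969 = 0.15977 ≈ 0.1598 bits

These are NOT equal (difference: 0.0472 bits). KL divergence is asymmetric: D_KL(P||Q) ≠ D_KL(Q||P) in general.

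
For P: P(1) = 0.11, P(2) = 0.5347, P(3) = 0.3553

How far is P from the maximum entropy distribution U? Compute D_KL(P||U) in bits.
0.2213 bits

U(i) = 1/3 for all i

D_KL(P||U) = Σ P(x) log₂(P(x) / (1/3))
           = Σ P(x) log₂(P(x)) + log₂(3)
           = log₂(3) - H(P)

H(P) = -Σ P(x) log₂(P(x)):
  -P(1)·log₂(P(1)) = -(0.11)·log₂(0.11) = 0.35029
  -P(2)·log₂(P(2)) = -(0.5347)·log₂(0.5347) = 0.48294
  -P(3)·log₂(P(3)) = -(0.3553)·log₂(0.3553) = 0.53042
H(P) = 0.35029 + 0.48294 + 0.53042 = 1.36365 bits

log₂(3) = 1.58496 bits

D_KL(P||U) = 1.58496 - 1.36365 = 0.22131 ≈ 0.2213 bits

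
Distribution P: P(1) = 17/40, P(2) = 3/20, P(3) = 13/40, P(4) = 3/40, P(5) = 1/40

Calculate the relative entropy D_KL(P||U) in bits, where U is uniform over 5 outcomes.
0.4464 bits

U(i) = 1/5 for all i

D_KL(P||U) = Σ P(x) log₂(P(x) / (1/5))
           = Σ P(x) log₂(P(x)) + log₂(5)
           = log₂(5) - H(P)

H(P) = -Σ P(x) log₂(P(x)):
  -P(1)·log₂(P(1)) = -(17/40)·log₂(17/40) = 0.52465
  -P(2)·log₂(P(2)) = -(3/20)·log₂(3/20) = 0.41054
  -P(3)·log₂(P(3)) = -(13/40)·log₂(13/40) = 0.52698
  -P(4)·log₂(P(4)) = -(3/40)·log₂(3/40) = 0.28027
  -P(5)·log₂(P(5)) = -(1/40)·log₂(1/40) = 0.13305
H(P) = 0.52465 + 0.41054 + 0.52698 + 0.28027 + 0.13305 = 1.87549 bits

log₂(5) = 2.32193 bits

D_KL(P||U) = 2.32193 - 1.87549 = 0.44644 ≈ 0.4464 bits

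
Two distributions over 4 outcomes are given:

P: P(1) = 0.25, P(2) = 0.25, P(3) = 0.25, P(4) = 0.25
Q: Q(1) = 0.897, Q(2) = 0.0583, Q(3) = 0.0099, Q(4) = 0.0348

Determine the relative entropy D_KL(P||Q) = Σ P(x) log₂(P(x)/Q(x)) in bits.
1.9401 bits

D_KL(P||Q) = Σ P(x) log₂(P(x)/Q(x))

Computing term by term:
  P(1)·log₂(P(1)/Q(1)) = 0.25·log₂(0.25/0.897) = -0.46079
  P(2)·log₂(P(2)/Q(2)) = 0.25·log₂(0.25/0.0583) = 0.52509
  P(3)·log₂(P(3)/Q(3)) = 0.25·log₂(0.25/0.0099) = 1.16459
  P(4)·log₂(P(4)/Q(4)) = 0.25·log₂(0.25/0.0348) = 0.71119

D_KL(P||Q) = -0.46079 + 0.52509 + 1.16459 + 0.71119 = 1.94008 ≈ 1.9401 bits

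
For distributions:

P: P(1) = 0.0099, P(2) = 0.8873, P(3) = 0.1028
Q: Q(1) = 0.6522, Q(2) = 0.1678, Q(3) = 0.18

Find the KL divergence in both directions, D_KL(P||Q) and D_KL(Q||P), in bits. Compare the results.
D_KL(P||Q) = 1.9890 bits, D_KL(Q||P) = 3.6827 bits. D_KL(Q||P) is larger than D_KL(P||Q) by 1.6937 bits; the two directions differ.

D_KL(P||Q) = Σ P(x) log₂(P(x)/Q(x))

Computing term by term:
  P(1)·log₂(P(1)/Q(1)) = 0.0099·log₂(0.0099/0.6522) = -0.05981
  P(2)·log₂(P(2)/Q(2)) = 0.8873·log₂(0.8873/0.1678) = 2.13190
  P(3)·log₂(P(3)/Q(3)) = 0.1028·log₂(0.1028/0.18) = -0.08308

D_KL(P||Q) = -0.05981 + 2.13190 - 0.08308 = 1.98901 ≈ 1.9890 bits

D_KL(Q||P) = Σ Q(x) log₂(Q(x)/P(x))

Computing term by term:
  Q(1)·log₂(Q(1)/P(1)) = 0.6522·log₂(0.6522/0.0099) = 3.94042
  Q(2)·log₂(Q(2)/P(2)) = 0.1678·log₂(0.1678/0.8873) = -0.40317
  Q(3)·log₂(Q(3)/P(3)) = 0.18·log₂(0.18/0.1028) = 0.14547

D_KL(Q||P) = 3.94042 - 0.40317 + 0.14547 = 3.68272 ≈ 3.6827 bits

These are NOT equal (difference: 1.6937 bits). KL divergence is asymmetric: D_KL(P||Q) ≠ D_KL(Q||P) in general.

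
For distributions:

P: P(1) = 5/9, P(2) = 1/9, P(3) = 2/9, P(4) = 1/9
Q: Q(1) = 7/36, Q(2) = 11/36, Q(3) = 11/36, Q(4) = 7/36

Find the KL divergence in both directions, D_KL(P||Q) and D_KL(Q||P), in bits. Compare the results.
D_KL(P||Q) = 0.4875 bits, D_KL(Q||P) = 0.4488 bits. D_KL(P||Q) is larger than D_KL(Q||P) by 0.0387 bits; the two directions differ.

D_KL(P||Q) = Σ P(x) log₂(P(x)/Q(x))

Computing term by term:
  P(1)·log₂(P(1)/Q(1)) = (5/9)·log₂((5/9)/(7/36)) = 0.84143
  P(2)·log₂(P(2)/Q(2)) = (1/9)·log₂((1/9)/(11/36)) = -0.16216
  P(3)·log₂(P(3)/Q(3)) = (2/9)·log₂((2/9)/(11/36)) = -0.10210
  P(4)·log₂(P(4)/Q(4)) = (1/9)·log₂((1/9)/(7/36)) = -0.08971

D_KL(P||Q) = 0.84143 - 0.16216 - 0.10210 - 0.08971 = 0.48746 ≈ 0.4875 bits

D_KL(Q||P) = Σ Q(x) log₂(Q(x)/P(x))

Computing term by term:
  Q(1)·log₂(Q(1)/P(1)) = (7/36)·log₂((7/36)/(5/9)) = -0.29450
  Q(2)·log₂(Q(2)/P(2)) = (11/36)·log₂((11/36)/(1/9)) = 0.44594
  Q(3)·log₂(Q(3)/P(3)) = (11/36)·log₂((11/36)/(2/9)) = 0.14038
  Q(4)·log₂(Q(4)/P(4)) = (7/36)·log₂((7/36)/(1/9)) = 0.15699

D_KL(Q||P) = -0.29450 + 0.44594 + 0.14038 + 0.15699 = 0.44881 ≈ 0.4488 bits

These are NOT equal (difference: 0.0387 bits). KL divergence is asymmetric: D_KL(P||Q) ≠ D_KL(Q||P) in general.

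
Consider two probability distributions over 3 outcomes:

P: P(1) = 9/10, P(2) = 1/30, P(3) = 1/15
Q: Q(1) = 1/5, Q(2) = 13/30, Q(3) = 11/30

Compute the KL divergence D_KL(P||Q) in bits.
1.6656 bits

D_KL(P||Q) = Σ P(x) log₂(P(x)/Q(x))

Computing term by term:
  P(1)·log₂(P(1)/Q(1)) = (9/10)·log₂((9/10)/(1/5)) = 1.95293
  P(2)·log₂(P(2)/Q(2)) = (1/30)·log₂((1/30)/(13/30)) = -0.12335
  P(3)·log₂(P(3)/Q(3)) = (1/15)·log₂((1/15)/(11/30)) = -0.16396

D_KL(P||Q) = 1.95293 - 0.12335 - 0.16396 = 1.66562 ≈ 1.6656 bits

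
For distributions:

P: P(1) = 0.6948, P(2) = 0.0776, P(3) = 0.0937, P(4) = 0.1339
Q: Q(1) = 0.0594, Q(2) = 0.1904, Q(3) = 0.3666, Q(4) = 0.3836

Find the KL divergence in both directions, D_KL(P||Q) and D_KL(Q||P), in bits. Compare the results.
D_KL(P||Q) = 1.9770 bits, D_KL(Q||P) = 1.3398 bits. D_KL(P||Q) is larger than D_KL(Q||P) by 0.6372 bits; the two directions differ.

D_KL(P||Q) = Σ P(x) log₂(P(x)/Q(x))

Computing term by term:
  P(1)·log₂(P(1)/Q(1)) = 0.6948·log₂(0.6948/0.0594) = 2.46519
  P(2)·log₂(P(2)/Q(2)) = 0.0776·log₂(0.0776/0.1904) = -0.10048
  P(3)·log₂(P(3)/Q(3)) = 0.0937·log₂(0.0937/0.3666) = -0.18441
  P(4)·log₂(P(4)/Q(4)) = 0.1339·log₂(0.1339/0.3836) = -0.20332

D_KL(P||Q) = 2.46519 - 0.10048 - 0.18441 - 0.20332 = 1.97698 ≈ 1.9770 bits

D_KL(Q||P) = Σ Q(x) log₂(Q(x)/P(x))

Computing term by term:
  Q(1)·log₂(Q(1)/P(1)) = 0.0594·log₂(0.0594/0.6948) = -0.21075
  Q(2)·log₂(Q(2)/P(2)) = 0.1904·log₂(0.1904/0.0776) = 0.24655
  Q(3)·log₂(Q(3)/P(3)) = 0.3666·log₂(0.3666/0.0937) = 0.72150
  Q(4)·log₂(Q(4)/P(4)) = 0.3836·log₂(0.3836/0.1339) = 0.58248

D_KL(Q||P) = -0.21075 + 0.24655 + 0.72150 + 0.58248 = 1.33978 ≈ 1.3398 bits

These are NOT equal (difference: 0.6372 bits). KL divergence is asymmetric: D_KL(P||Q) ≠ D_KL(Q||P) in general.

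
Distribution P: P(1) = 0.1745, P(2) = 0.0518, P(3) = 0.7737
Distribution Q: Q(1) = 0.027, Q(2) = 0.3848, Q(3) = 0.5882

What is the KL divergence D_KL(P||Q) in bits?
0.6259 bits

D_KL(P||Q) = Σ P(x) log₂(P(x)/Q(x))

Computing term by term:
  P(1)·log₂(P(1)/Q(1)) = 0.1745·log₂(0.1745/0.027) = 0.46979
  P(2)·log₂(P(2)/Q(2)) = 0.0518·log₂(0.0518/0.3848) = -0.14986
  P(3)·log₂(P(3)/Q(3)) = 0.7737·log₂(0.7737/0.5882) = 0.30597

D_KL(P||Q) = 0.46979 - 0.14986 + 0.30597 = 0.62590 ≈ 0.6259 bits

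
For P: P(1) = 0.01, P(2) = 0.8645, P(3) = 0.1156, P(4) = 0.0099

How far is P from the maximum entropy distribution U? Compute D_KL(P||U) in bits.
1.3262 bits

U(i) = 1/4 for all i

D_KL(P||U) = Σ P(x) log₂(P(x) / (1/4))
           = Σ P(x) log₂(P(x)) + log₂(4)
           = log₂(4) - H(P)

H(P) = -Σ P(x) log₂(P(x)):
  -P(1)·log₂(P(1)) = -(0.01)·log₂(0.01) = 0.06644
  -P(2)·log₂(P(2)) = -(0.8645)·log₂(0.8645) = 0.18160
  -P(3)·log₂(P(3)) = -(0.1156)·log₂(0.1156) = 0.35984
  -P(4)·log₂(P(4)) = -(0.0099)·log₂(0.0099) = 0.06592
H(P) = 0.06644 + 0.18160 + 0.35984 + 0.06592 = 0.67380 bits

log₂(4) = 2.00000 bits

D_KL(P||U) = 2.00000 - 0.67380 = 1.32620 ≈ 1.3262 bits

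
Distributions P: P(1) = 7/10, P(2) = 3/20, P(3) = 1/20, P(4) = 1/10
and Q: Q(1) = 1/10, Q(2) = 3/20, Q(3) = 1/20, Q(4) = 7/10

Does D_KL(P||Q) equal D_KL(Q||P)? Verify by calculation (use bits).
D_KL(P||Q) = 1.6844 bits, D_KL(Q||P) = 1.6844 bits. Yes — for this pair D_KL(P||Q) = D_KL(Q||P).

D_KL(P||Q) = Σ P(x) log₂(P(x)/Q(x))

Computing term by term:
  P(1)·log₂(P(1)/Q(1)) = (7/10)·log₂((7/10)/(1/10)) = 1.96515
  P(2)·log₂(P(2)/Q(2)) = (3/20)·log₂((3/20)/(3/20)) = 0.00000
  P(3)·log₂(P(3)/Q(3)) = (1/20)·log₂((1/20)/(1/20)) = 0.00000
  P(4)·log₂(P(4)/Q(4)) = (1/10)·log₂((1/10)/(7/10)) = -0.28074

D_KL(P||Q) = 1.96515 + 0.00000 + 0.00000 - 0.28074 = 1.68441 ≈ 1.6844 bits

D_KL(Q||P) = Σ Q(x) log₂(Q(x)/P(x))

Computing term by term:
  Q(1)·log₂(Q(1)/P(1)) = (1/10)·log₂((1/10)/(7/10)) = -0.28074
  Q(2)·log₂(Q(2)/P(2)) = (3/20)·log₂((3/20)/(3/20)) = 0.00000
  Q(3)·log₂(Q(3)/P(3)) = (1/20)·log₂((1/20)/(1/20)) = 0.00000
  Q(4)·log₂(Q(4)/P(4)) = (7/10)·log₂((7/10)/(1/10)) = 1.96515

D_KL(Q||P) = -0.28074 + 0.00000 + 0.00000 + 1.96515 = 1.68441 ≈ 1.6844 bits

These ARE equal here. Q is P with outcomes relabeled (Q(1) = P(4), Q(4) = P(1)) by a relabeling that is its own inverse, so the two sums contain exactly the same terms in a different order. This is a special case — KL divergence is not symmetric in general: D_KL(P||Q) ≠ D_KL(Q||P) for most P, Q.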